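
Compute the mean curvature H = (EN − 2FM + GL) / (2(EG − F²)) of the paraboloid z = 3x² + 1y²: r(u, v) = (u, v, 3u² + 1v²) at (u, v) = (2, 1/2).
H = 151*sqrt(146)/21316

With E = 36*u^2 + 1, F = 12*u*v, G = 4*v^2 + 1, L = 6/sqrt(36*u^2 + 4*v^2 + 1), M = 0, N = 2/sqrt(36*u^2 + 4*v^2 + 1), assemble
  H = (EN − 2FM + GL) / (2(EG − F²)) = 4*(9*u^2 + 3*v^2 + 1)/(36*u^2 + 4*v^2 + 1)^(3/2).
At (u, v) = (2, 1/2): H = 151*sqrt(146)/21316.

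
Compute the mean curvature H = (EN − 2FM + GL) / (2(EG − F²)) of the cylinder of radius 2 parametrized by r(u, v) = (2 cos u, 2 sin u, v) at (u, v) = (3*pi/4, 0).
H = -1/4

With E = 4, F = 0, G = 1, L = -2, M = 0, N = 0, assemble
  H = (EN − 2FM + GL) / (2(EG − F²)) = -1/4.
At (u, v) = (3*pi/4, 0): H = -1/4.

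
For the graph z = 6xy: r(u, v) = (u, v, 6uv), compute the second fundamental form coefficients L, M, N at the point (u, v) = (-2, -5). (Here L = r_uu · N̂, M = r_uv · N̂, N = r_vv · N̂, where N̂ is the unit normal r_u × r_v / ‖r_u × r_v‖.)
L = 0;  M = 6*sqrt(1045)/1045;  N = 0

Compute the unit normal N̂(u, v) = (-6*v/sqrt(36*u^2 + 36*v^2 + 1), -6*u/sqrt(36*u^2 + 36*v^2 + 1), 1/sqrt(36*u^2 + 36*v^2 + 1)), and the second partials r_uu, r_uv, r_vv. Take dot products:
  L(u, v) = r_uu · N̂ = 0,
  M(u, v) = r_uv · N̂ = 6/sqrt(36*u^2 + 36*v^2 + 1),
  N(u, v) = r_vv · N̂ = 0.
Evaluating at (u, v) = (-2, -5):
  L = 0, M = 6*sqrt(1045)/1045, N = 0.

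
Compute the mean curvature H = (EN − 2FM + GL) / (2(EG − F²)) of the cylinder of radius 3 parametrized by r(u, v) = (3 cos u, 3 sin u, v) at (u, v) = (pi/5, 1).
H = -1/6

With E = 9, F = 0, G = 1, L = -3, M = 0, N = 0, assemble
  H = (EN − 2FM + GL) / (2(EG − F²)) = -1/6.
At (u, v) = (pi/5, 1): H = -1/6.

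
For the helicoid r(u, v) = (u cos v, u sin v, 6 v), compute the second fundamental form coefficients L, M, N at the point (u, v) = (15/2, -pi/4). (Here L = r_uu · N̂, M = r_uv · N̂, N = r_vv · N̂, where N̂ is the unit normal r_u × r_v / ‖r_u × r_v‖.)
L = 0;  M = -4*sqrt(41)/41;  N = 0

Compute the unit normal N̂(u, v) = (6*sin(v)/sqrt(u^2 + 36), -6*cos(v)/sqrt(u^2 + 36), u/sqrt(u^2 + 36)), and the second partials r_uu, r_uv, r_vv. Take dot products:
  L(u, v) = r_uu · N̂ = 0,
  M(u, v) = r_uv · N̂ = -6/sqrt(u^2 + 36),
  N(u, v) = r_vv · N̂ = 0.
Evaluating at (u, v) = (15/2, -pi/4):
  L = 0, M = -4*sqrt(41)/41, N = 0.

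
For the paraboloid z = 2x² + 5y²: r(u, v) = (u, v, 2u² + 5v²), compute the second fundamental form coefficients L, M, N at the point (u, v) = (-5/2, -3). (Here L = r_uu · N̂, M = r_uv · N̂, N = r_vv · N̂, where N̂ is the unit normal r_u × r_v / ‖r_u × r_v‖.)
L = 4*sqrt(1001)/1001;  M = 0;  N = 10*sqrt(1001)/1001

Compute the unit normal N̂(u, v) = (-4*u/sqrt(16*u^2 + 100*v^2 + 1), -10*v/sqrt(16*u^2 + 100*v^2 + 1), 1/sqrt(16*u^2 + 100*v^2 + 1)), and the second partials r_uu, r_uv, r_vv. Take dot products:
  L(u, v) = r_uu · N̂ = 4/sqrt(16*u^2 + 100*v^2 + 1),
  M(u, v) = r_uv · N̂ = 0,
  N(u, v) = r_vv · N̂ = 10/sqrt(16*u^2 + 100*v^2 + 1).
Evaluating at (u, v) = (-5/2, -3):
  L = 4*sqrt(1001)/1001, M = 0, N = 10*sqrt(1001)/1001.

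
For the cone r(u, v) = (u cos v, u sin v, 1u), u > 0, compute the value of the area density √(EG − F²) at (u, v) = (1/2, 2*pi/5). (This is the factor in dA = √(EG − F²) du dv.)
√(EG − F²)|_{(1/2, 2*pi/5)} = sqrt(2)/2

E = 2, F = 0, G = u^2, so EG − F² = 2*u^2. Taking the positive square root: √(EG − F²) = sqrt(2)*Abs(u). At (u, v) = (1/2, 2*pi/5): sqrt(2)/2.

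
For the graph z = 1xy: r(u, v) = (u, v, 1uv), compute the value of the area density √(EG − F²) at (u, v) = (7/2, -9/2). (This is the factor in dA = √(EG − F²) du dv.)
√(EG − F²)|_{(7/2, -9/2)} = sqrt(134)/2

E = v^2 + 1, F = u*v, G = u^2 + 1, so EG − F² = u^2 + v^2 + 1. Taking the positive square root: √(EG − F²) = sqrt(u^2 + v^2 + 1). At (u, v) = (7/2, -9/2): sqrt(134)/2.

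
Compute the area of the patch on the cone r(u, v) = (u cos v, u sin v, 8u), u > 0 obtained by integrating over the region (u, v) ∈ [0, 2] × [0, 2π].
Area = 4*sqrt(65)*pi

Area = ∫∫ √(EG − F²) du dv with √(EG − F²) = sqrt(65)*Abs(u). Integrating over [0, 2] × [0, 2π] gives 4*sqrt(65)*pi.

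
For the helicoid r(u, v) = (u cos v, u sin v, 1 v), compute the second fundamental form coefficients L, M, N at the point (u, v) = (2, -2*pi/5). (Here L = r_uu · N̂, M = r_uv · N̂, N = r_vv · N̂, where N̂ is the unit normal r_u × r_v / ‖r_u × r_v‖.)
L = 0;  M = -sqrt(5)/5;  N = 0

Compute the unit normal N̂(u, v) = (sin(v)/sqrt(u^2 + 1), -cos(v)/sqrt(u^2 + 1), u/sqrt(u^2 + 1)), and the second partials r_uu, r_uv, r_vv. Take dot products:
  L(u, v) = r_uu · N̂ = 0,
  M(u, v) = r_uv · N̂ = -1/sqrt(u^2 + 1),
  N(u, v) = r_vv · N̂ = 0.
Evaluating at (u, v) = (2, -2*pi/5):
  L = 0, M = -sqrt(5)/5, N = 0.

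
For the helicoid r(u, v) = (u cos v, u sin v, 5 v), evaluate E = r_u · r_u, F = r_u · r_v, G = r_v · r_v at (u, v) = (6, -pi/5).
E = 1;  F = 0;  G = 61

Partials: r_u = (cos(v), sin(v), 0), r_v = (-u*sin(v), u*cos(v), 5). As functions of (u, v):
  E = r_u · r_u = 1,
  F = r_u · r_v = 0,
  G = r_v · r_v = u^2 + 25.
Evaluating at (u, v) = (6, -pi/5): E = 1, F = 0, G = 61.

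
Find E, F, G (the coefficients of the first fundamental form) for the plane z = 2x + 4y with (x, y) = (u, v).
E = 5;  F = 8;  G = 17

Compute partials: r_u = (1, 0, 2), r_v = (0, 1, 4). Then
  E = r_u · r_u = 5,
  F = r_u · r_v = 8,
  G = r_v · r_v = 17.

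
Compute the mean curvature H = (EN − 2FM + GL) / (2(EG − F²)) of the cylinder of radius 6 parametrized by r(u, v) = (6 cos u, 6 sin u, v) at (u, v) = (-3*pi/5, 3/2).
H = -1/12

With E = 36, F = 0, G = 1, L = -6, M = 0, N = 0, assemble
  H = (EN − 2FM + GL) / (2(EG − F²)) = -1/12.
At (u, v) = (-3*pi/5, 3/2): H = -1/12.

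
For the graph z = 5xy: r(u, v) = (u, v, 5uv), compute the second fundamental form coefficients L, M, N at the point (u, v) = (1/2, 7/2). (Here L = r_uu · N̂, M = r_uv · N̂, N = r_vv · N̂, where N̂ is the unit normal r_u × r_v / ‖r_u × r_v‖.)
L = 0;  M = 5*sqrt(1254)/627;  N = 0

Compute the unit normal N̂(u, v) = (-5*v/sqrt(25*u^2 + 25*v^2 + 1), -5*u/sqrt(25*u^2 + 25*v^2 + 1), 1/sqrt(25*u^2 + 25*v^2 + 1)), and the second partials r_uu, r_uv, r_vv. Take dot products:
  L(u, v) = r_uu · N̂ = 0,
  M(u, v) = r_uv · N̂ = 5/sqrt(25*u^2 + 25*v^2 + 1),
  N(u, v) = r_vv · N̂ = 0.
Evaluating at (u, v) = (1/2, 7/2):
  L = 0, M = 5*sqrt(1254)/627, N = 0.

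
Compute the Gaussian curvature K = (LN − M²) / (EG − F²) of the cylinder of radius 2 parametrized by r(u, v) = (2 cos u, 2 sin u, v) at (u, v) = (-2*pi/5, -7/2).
K = 0

Coefficients of the first fundamental form: E = 4, F = 0, G = 1.
Coefficients of the second fundamental form: L = -2, M = 0, N = 0.
Assemble K = (LN − M²)/(EG − F²) = 0. At (u, v) = (-2*pi/5, -7/2): K = 0.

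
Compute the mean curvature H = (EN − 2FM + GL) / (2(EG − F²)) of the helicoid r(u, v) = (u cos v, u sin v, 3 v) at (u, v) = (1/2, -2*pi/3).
H = 0

With E = 1, F = 0, G = u^2 + 9, L = 0, M = -3/sqrt(u^2 + 9), N = 0, assemble
  H = (EN − 2FM + GL) / (2(EG − F²)) = 0.
At (u, v) = (1/2, -2*pi/3): H = 0.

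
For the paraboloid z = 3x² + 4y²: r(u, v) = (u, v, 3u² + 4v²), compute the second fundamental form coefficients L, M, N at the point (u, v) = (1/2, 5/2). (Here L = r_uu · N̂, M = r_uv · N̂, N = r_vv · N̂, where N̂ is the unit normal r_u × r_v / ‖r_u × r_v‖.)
L = 3*sqrt(410)/205;  M = 0;  N = 4*sqrt(410)/205

Compute the unit normal N̂(u, v) = (-6*u/sqrt(36*u^2 + 64*v^2 + 1), -8*v/sqrt(36*u^2 + 64*v^2 + 1), 1/sqrt(36*u^2 + 64*v^2 + 1)), and the second partials r_uu, r_uv, r_vv. Take dot products:
  L(u, v) = r_uu · N̂ = 6/sqrt(36*u^2 + 64*v^2 + 1),
  M(u, v) = r_uv · N̂ = 0,
  N(u, v) = r_vv · N̂ = 8/sqrt(36*u^2 + 64*v^2 + 1).
Evaluating at (u, v) = (1/2, 5/2):
  L = 3*sqrt(410)/205, M = 0, N = 4*sqrt(410)/205.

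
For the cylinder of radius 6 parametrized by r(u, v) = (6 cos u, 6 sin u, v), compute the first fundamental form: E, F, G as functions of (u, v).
E = 36;  F = 0;  G = 1

Compute partials: r_u = (-6*sin(u), 6*cos(u), 0), r_v = (0, 0, 1). Then
  E = r_u · r_u = 36,
  F = r_u · r_v = 0,
  G = r_v · r_v = 1.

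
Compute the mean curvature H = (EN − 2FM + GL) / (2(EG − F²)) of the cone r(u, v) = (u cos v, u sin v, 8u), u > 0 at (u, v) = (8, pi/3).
H = sqrt(65)/130

With E = 65, F = 0, G = u^2, L = 0, M = 0, N = 8*sqrt(65)*u^2/(65*Abs(u)), assemble
  H = (EN − 2FM + GL) / (2(EG − F²)) = 4*sqrt(65)/(65*Abs(u)).
At (u, v) = (8, pi/3): H = sqrt(65)/130.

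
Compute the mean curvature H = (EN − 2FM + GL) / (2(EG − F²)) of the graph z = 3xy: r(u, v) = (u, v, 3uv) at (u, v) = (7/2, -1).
H = 756*sqrt(481)/231361

With E = 9*v^2 + 1, F = 9*u*v, G = 9*u^2 + 1, L = 0, M = 3/sqrt(9*u^2 + 9*v^2 + 1), N = 0, assemble
  H = (EN − 2FM + GL) / (2(EG − F²)) = -27*u*v/(9*u^2 + 9*v^2 + 1)^(3/2).
At (u, v) = (7/2, -1): H = 756*sqrt(481)/231361.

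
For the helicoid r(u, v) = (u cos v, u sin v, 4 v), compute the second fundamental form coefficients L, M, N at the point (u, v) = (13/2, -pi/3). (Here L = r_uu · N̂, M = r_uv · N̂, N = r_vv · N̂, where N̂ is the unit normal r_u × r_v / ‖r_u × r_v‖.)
L = 0;  M = -8*sqrt(233)/233;  N = 0

Compute the unit normal N̂(u, v) = (4*sin(v)/sqrt(u^2 + 16), -4*cos(v)/sqrt(u^2 + 16), u/sqrt(u^2 + 16)), and the second partials r_uu, r_uv, r_vv. Take dot products:
  L(u, v) = r_uu · N̂ = 0,
  M(u, v) = r_uv · N̂ = -4/sqrt(u^2 + 16),
  N(u, v) = r_vv · N̂ = 0.
Evaluating at (u, v) = (13/2, -pi/3):
  L = 0, M = -8*sqrt(233)/233, N = 0.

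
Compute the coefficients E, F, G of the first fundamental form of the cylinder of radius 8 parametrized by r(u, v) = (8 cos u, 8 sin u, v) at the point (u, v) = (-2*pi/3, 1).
E = 64;  F = 0;  G = 1

Partials: r_u = (-8*sin(u), 8*cos(u), 0), r_v = (0, 0, 1). As functions of (u, v):
  E = r_u · r_u = 64,
  F = r_u · r_v = 0,
  G = r_v · r_v = 1.
Evaluating at (u, v) = (-2*pi/3, 1): E = 64, F = 0, G = 1.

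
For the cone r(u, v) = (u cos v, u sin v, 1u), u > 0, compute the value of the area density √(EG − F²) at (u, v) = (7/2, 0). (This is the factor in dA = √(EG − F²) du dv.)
√(EG − F²)|_{(7/2, 0)} = 7*sqrt(2)/2

E = 2, F = 0, G = u^2, so EG − F² = 2*u^2. Taking the positive square root: √(EG − F²) = sqrt(2)*Abs(u). At (u, v) = (7/2, 0): 7*sqrt(2)/2.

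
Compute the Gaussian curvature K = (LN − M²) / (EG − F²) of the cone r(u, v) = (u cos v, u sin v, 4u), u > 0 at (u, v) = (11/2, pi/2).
K = 0

Coefficients of the first fundamental form: E = 17, F = 0, G = u^2.
Coefficients of the second fundamental form: L = 0, M = 0, N = 4*sqrt(17)*u^2/(17*Abs(u)).
Assemble K = (LN − M²)/(EG − F²) = 0. At (u, v) = (11/2, pi/2): K = 0.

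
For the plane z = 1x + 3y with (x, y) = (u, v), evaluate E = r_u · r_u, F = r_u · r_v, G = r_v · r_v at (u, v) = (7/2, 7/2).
E = 2;  F = 3;  G = 10

Partials: r_u = (1, 0, 1), r_v = (0, 1, 3). As functions of (u, v):
  E = r_u · r_u = 2,
  F = r_u · r_v = 3,
  G = r_v · r_v = 10.
Evaluating at (u, v) = (7/2, 7/2): E = 2, F = 3, G = 10.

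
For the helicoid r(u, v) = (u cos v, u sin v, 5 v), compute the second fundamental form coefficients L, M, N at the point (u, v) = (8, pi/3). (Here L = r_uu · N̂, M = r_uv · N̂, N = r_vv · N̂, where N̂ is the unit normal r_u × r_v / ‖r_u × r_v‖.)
L = 0;  M = -5*sqrt(89)/89;  N = 0

Compute the unit normal N̂(u, v) = (5*sin(v)/sqrt(u^2 + 25), -5*cos(v)/sqrt(u^2 + 25), u/sqrt(u^2 + 25)), and the second partials r_uu, r_uv, r_vv. Take dot products:
  L(u, v) = r_uu · N̂ = 0,
  M(u, v) = r_uv · N̂ = -5/sqrt(u^2 + 25),
  N(u, v) = r_vv · N̂ = 0.
Evaluating at (u, v) = (8, pi/3):
  L = 0, M = -5*sqrt(89)/89, N = 0.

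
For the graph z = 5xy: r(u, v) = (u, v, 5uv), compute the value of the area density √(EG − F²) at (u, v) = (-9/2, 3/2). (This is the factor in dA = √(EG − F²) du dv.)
√(EG − F²)|_{(-9/2, 3/2)} = 7*sqrt(46)/2

E = 25*v^2 + 1, F = 25*u*v, G = 25*u^2 + 1, so EG − F² = 25*u^2 + 25*v^2 + 1. Taking the positive square root: √(EG − F²) = sqrt(25*u^2 + 25*v^2 + 1). At (u, v) = (-9/2, 3/2): 7*sqrt(46)/2.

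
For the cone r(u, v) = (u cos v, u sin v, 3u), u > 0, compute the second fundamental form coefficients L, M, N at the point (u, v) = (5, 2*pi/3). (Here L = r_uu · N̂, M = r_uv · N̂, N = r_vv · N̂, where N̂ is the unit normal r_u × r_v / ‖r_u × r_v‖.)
L = 0;  M = 0;  N = 3*sqrt(10)/2

Compute the unit normal N̂(u, v) = (-3*sqrt(10)*u*cos(v)/(10*Abs(u)), -3*sqrt(10)*u*sin(v)/(10*Abs(u)), sqrt(10)*u/(10*Abs(u))), and the second partials r_uu, r_uv, r_vv. Take dot products:
  L(u, v) = r_uu · N̂ = 0,
  M(u, v) = r_uv · N̂ = 0,
  N(u, v) = r_vv · N̂ = 3*sqrt(10)*u^2/(10*Abs(u)).
Evaluating at (u, v) = (5, 2*pi/3):
  L = 0, M = 0, N = 3*sqrt(10)/2.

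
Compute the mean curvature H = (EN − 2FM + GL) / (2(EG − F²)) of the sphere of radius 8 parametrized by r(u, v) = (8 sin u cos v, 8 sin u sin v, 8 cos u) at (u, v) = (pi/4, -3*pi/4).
H = -1/8

With E = 64, F = 0, G = 64*sin(u)^2, L = -8*sin(u)/Abs(sin(u)), M = 0, N = -8*sin(u)^3/Abs(sin(u)), assemble
  H = (EN − 2FM + GL) / (2(EG − F²)) = -sin(u)/(8*Abs(sin(u))).
At (u, v) = (pi/4, -3*pi/4): H = -1/8.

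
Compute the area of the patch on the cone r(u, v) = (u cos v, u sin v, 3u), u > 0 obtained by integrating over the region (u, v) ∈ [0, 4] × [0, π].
Area = 8*sqrt(10)*pi

Area = ∫∫ √(EG − F²) du dv with √(EG − F²) = sqrt(10)*Abs(u). Integrating over [0, 4] × [0, π] gives 8*sqrt(10)*pi.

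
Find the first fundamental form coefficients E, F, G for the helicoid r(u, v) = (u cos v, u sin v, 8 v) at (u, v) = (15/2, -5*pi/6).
E = 1;  F = 0;  G = 481/4

Partials: r_u = (cos(v), sin(v), 0), r_v = (-u*sin(v), u*cos(v), 8). As functions of (u, v):
  E = r_u · r_u = 1,
  F = r_u · r_v = 0,
  G = r_v · r_v = u^2 + 64.
Evaluating at (u, v) = (15/2, -5*pi/6): E = 1, F = 0, G = 481/4.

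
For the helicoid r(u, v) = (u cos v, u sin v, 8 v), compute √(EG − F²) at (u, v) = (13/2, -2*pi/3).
√(EG − F²)|_{(13/2, -2*pi/3)} = 5*sqrt(17)/2

E = 1, F = 0, G = u^2 + 64; EG − F² = u^2 + 64; √(EG − F²) = sqrt(u^2 + 64). At the given point: 5*sqrt(17)/2.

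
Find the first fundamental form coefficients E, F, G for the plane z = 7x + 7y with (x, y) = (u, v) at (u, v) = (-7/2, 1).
E = 50;  F = 49;  G = 50

Partials: r_u = (1, 0, 7), r_v = (0, 1, 7). As functions of (u, v):
  E = r_u · r_u = 50,
  F = r_u · r_v = 49,
  G = r_v · r_v = 50.
Evaluating at (u, v) = (-7/2, 1): E = 50, F = 49, G = 50.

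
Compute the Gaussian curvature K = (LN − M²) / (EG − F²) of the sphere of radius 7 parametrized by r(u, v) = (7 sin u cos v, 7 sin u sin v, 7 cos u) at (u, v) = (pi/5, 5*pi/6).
K = 1/49

Coefficients of the first fundamental form: E = 49, F = 0, G = 49*sin(u)^2.
Coefficients of the second fundamental form: L = -7*sin(u)/Abs(sin(u)), M = 0, N = -7*sin(u)^3/Abs(sin(u)).
Assemble K = (LN − M²)/(EG − F²) = 1/49. At (u, v) = (pi/5, 5*pi/6): K = 1/49.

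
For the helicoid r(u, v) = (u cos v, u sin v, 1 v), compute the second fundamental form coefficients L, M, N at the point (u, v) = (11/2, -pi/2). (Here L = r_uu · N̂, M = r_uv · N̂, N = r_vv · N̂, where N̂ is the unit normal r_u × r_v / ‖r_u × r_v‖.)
L = 0;  M = -2*sqrt(5)/25;  N = 0

Compute the unit normal N̂(u, v) = (sin(v)/sqrt(u^2 + 1), -cos(v)/sqrt(u^2 + 1), u/sqrt(u^2 + 1)), and the second partials r_uu, r_uv, r_vv. Take dot products:
  L(u, v) = r_uu · N̂ = 0,
  M(u, v) = r_uv · N̂ = -1/sqrt(u^2 + 1),
  N(u, v) = r_vv · N̂ = 0.
Evaluating at (u, v) = (11/2, -pi/2):
  L = 0, M = -2*sqrt(5)/25, N = 0.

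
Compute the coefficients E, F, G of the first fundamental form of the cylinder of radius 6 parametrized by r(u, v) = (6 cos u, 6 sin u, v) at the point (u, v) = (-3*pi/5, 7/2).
E = 36;  F = 0;  G = 1

Partials: r_u = (-6*sin(u), 6*cos(u), 0), r_v = (0, 0, 1). As functions of (u, v):
  E = r_u · r_u = 36,
  F = r_u · r_v = 0,
  G = r_v · r_v = 1.
Evaluating at (u, v) = (-3*pi/5, 7/2): E = 36, F = 0, G = 1.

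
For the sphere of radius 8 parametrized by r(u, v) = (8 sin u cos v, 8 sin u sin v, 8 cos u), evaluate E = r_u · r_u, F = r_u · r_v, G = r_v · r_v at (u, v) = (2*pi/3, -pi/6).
E = 64;  F = 0;  G = 48

Partials: r_u = (8*cos(u)*cos(v), 8*sin(v)*cos(u), -8*sin(u)), r_v = (-8*sin(u)*sin(v), 8*sin(u)*cos(v), 0). As functions of (u, v):
  E = r_u · r_u = 64,
  F = r_u · r_v = 0,
  G = r_v · r_v = 64*sin(u)^2.
Evaluating at (u, v) = (2*pi/3, -pi/6): E = 64, F = 0, G = 48.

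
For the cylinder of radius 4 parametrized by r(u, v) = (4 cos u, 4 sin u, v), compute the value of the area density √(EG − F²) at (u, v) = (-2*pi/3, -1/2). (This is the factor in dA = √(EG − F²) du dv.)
√(EG − F²)|_{(-2*pi/3, -1/2)} = 4

E = 16, F = 0, G = 1, so EG − F² = 16. Taking the positive square root: √(EG − F²) = 4. At (u, v) = (-2*pi/3, -1/2): 4.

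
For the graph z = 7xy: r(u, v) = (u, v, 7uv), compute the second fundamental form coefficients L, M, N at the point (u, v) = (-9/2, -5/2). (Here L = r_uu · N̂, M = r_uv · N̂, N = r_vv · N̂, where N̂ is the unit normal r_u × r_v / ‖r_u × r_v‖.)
L = 0;  M = 7*sqrt(5198)/2599;  N = 0

Compute the unit normal N̂(u, v) = (-7*v/sqrt(49*u^2 + 49*v^2 + 1), -7*u/sqrt(49*u^2 + 49*v^2 + 1), 1/sqrt(49*u^2 + 49*v^2 + 1)), and the second partials r_uu, r_uv, r_vv. Take dot products:
  L(u, v) = r_uu · N̂ = 0,
  M(u, v) = r_uv · N̂ = 7/sqrt(49*u^2 + 49*v^2 + 1),
  N(u, v) = r_vv · N̂ = 0.
Evaluating at (u, v) = (-9/2, -5/2):
  L = 0, M = 7*sqrt(5198)/2599, N = 0.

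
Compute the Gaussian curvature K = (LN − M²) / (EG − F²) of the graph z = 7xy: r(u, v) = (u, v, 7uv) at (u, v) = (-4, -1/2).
K = -784/10169721

Coefficients of the first fundamental form: E = 49*v^2 + 1, F = 49*u*v, G = 49*u^2 + 1.
Coefficients of the second fundamental form: L = 0, M = 7/sqrt(49*u^2 + 49*v^2 + 1), N = 0.
Assemble K = (LN − M²)/(EG − F²) = -49/(2401*u^4 + 4802*u^2*v^2 + 98*u^2 + 2401*v^4 + 98*v^2 + 1). At (u, v) = (-4, -1/2): K = -784/10169721.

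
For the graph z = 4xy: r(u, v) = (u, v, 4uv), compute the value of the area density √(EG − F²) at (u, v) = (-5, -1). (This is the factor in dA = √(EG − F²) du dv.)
√(EG − F²)|_{(-5, -1)} = sqrt(417)

E = 16*v^2 + 1, F = 16*u*v, G = 16*u^2 + 1, so EG − F² = 16*u^2 + 16*v^2 + 1. Taking the positive square root: √(EG − F²) = sqrt(16*u^2 + 16*v^2 + 1). At (u, v) = (-5, -1): sqrt(417).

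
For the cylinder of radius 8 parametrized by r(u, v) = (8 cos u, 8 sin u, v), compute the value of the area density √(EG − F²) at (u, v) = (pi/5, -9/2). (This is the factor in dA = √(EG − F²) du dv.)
√(EG − F²)|_{(pi/5, -9/2)} = 8

E = 64, F = 0, G = 1, so EG − F² = 64. Taking the positive square root: √(EG − F²) = 8. At (u, v) = (pi/5, -9/2): 8.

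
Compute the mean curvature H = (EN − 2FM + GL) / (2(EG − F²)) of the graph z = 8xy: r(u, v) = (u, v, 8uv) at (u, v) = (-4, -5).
H = -2048*sqrt(105)/275625

With E = 64*v^2 + 1, F = 64*u*v, G = 64*u^2 + 1, L = 0, M = 8/sqrt(64*u^2 + 64*v^2 + 1), N = 0, assemble
  H = (EN − 2FM + GL) / (2(EG − F²)) = -512*u*v/(64*u^2 + 64*v^2 + 1)^(3/2).
At (u, v) = (-4, -5): H = -2048*sqrt(105)/275625.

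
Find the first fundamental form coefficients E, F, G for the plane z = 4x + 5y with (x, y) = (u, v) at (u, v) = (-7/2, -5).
E = 17;  F = 20;  G = 26

Partials: r_u = (1, 0, 4), r_v = (0, 1, 5). As functions of (u, v):
  E = r_u · r_u = 17,
  F = r_u · r_v = 20,
  G = r_v · r_v = 26.
Evaluating at (u, v) = (-7/2, -5): E = 17, F = 20, G = 26.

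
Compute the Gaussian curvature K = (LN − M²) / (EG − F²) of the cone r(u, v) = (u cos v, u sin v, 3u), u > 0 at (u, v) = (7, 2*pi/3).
K = 0

Coefficients of the first fundamental form: E = 10, F = 0, G = u^2.
Coefficients of the second fundamental form: L = 0, M = 0, N = 3*sqrt(10)*u^2/(10*Abs(u)).
Assemble K = (LN − M²)/(EG − F²) = 0. At (u, v) = (7, 2*pi/3): K = 0.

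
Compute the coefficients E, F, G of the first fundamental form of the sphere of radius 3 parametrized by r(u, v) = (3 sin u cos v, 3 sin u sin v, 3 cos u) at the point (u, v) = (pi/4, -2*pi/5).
E = 9;  F = 0;  G = 9/2

Partials: r_u = (3*cos(u)*cos(v), 3*sin(v)*cos(u), -3*sin(u)), r_v = (-3*sin(u)*sin(v), 3*sin(u)*cos(v), 0). As functions of (u, v):
  E = r_u · r_u = 9,
  F = r_u · r_v = 0,
  G = r_v · r_v = 9*sin(u)^2.
Evaluating at (u, v) = (pi/4, -2*pi/5): E = 9, F = 0, G = 9/2.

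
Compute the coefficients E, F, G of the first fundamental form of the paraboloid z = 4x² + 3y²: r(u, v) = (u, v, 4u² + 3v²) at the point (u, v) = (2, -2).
E = 257;  F = -192;  G = 145

Partials: r_u = (1, 0, 8*u), r_v = (0, 1, 6*v). As functions of (u, v):
  E = r_u · r_u = 64*u^2 + 1,
  F = r_u · r_v = 48*u*v,
  G = r_v · r_v = 36*v^2 + 1.
Evaluating at (u, v) = (2, -2): E = 257, F = -192, G = 145.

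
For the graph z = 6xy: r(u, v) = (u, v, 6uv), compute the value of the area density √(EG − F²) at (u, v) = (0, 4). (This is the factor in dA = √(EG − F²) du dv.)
√(EG − F²)|_{(0, 4)} = sqrt(577)

E = 36*v^2 + 1, F = 36*u*v, G = 36*u^2 + 1, so EG − F² = 36*u^2 + 36*v^2 + 1. Taking the positive square root: √(EG − F²) = sqrt(36*u^2 + 36*v^2 + 1). At (u, v) = (0, 4): sqrt(577).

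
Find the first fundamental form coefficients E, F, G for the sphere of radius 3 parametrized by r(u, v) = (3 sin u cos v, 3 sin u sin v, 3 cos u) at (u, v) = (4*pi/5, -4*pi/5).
E = 9;  F = 0;  G = 45/8 - 9*sqrt(5)/8

Partials: r_u = (3*cos(u)*cos(v), 3*sin(v)*cos(u), -3*sin(u)), r_v = (-3*sin(u)*sin(v), 3*sin(u)*cos(v), 0). As functions of (u, v):
  E = r_u · r_u = 9,
  F = r_u · r_v = 0,
  G = r_v · r_v = 9*sin(u)^2.
Evaluating at (u, v) = (4*pi/5, -4*pi/5): E = 9, F = 0, G = 45/8 - 9*sqrt(5)/8.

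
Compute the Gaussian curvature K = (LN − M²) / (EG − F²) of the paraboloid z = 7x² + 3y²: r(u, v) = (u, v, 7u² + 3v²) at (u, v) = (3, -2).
K = 84/3644281

Coefficients of the first fundamental form: E = 196*u^2 + 1, F = 84*u*v, G = 36*v^2 + 1.
Coefficients of the second fundamental form: L = 14/sqrt(196*u^2 + 36*v^2 + 1), M = 0, N = 6/sqrt(196*u^2 + 36*v^2 + 1).
Assemble K = (LN − M²)/(EG − F²) = 84/(38416*u^4 + 14112*u^2*v^2 + 392*u^2 + 1296*v^4 + 72*v^2 + 1). At (u, v) = (3, -2): K = 84/3644281.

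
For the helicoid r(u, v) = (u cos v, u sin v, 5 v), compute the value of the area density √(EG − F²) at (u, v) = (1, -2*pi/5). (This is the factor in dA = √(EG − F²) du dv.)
√(EG − F²)|_{(1, -2*pi/5)} = sqrt(26)

E = 1, F = 0, G = u^2 + 25, so EG − F² = u^2 + 25. Taking the positive square root: √(EG − F²) = sqrt(u^2 + 25). At (u, v) = (1, -2*pi/5): sqrt(26).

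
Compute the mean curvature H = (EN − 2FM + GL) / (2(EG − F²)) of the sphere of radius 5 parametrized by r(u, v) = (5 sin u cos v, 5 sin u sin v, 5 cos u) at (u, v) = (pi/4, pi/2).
H = -1/5

With E = 25, F = 0, G = 25*sin(u)^2, L = -5*sin(u)/Abs(sin(u)), M = 0, N = -5*sin(u)^3/Abs(sin(u)), assemble
  H = (EN − 2FM + GL) / (2(EG − F²)) = -sin(u)/(5*Abs(sin(u))).
At (u, v) = (pi/4, pi/2): H = -1/5.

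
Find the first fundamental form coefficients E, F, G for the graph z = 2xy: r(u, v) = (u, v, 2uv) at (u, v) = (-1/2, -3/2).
E = 10;  F = 3;  G = 2

Partials: r_u = (1, 0, 2*v), r_v = (0, 1, 2*u). As functions of (u, v):
  E = r_u · r_u = 4*v^2 + 1,
  F = r_u · r_v = 4*u*v,
  G = r_v · r_v = 4*u^2 + 1.
Evaluating at (u, v) = (-1/2, -3/2): E = 10, F = 3, G = 2.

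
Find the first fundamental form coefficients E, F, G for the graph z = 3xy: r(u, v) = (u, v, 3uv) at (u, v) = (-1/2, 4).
E = 145;  F = -18;  G = 13/4

Partials: r_u = (1, 0, 3*v), r_v = (0, 1, 3*u). As functions of (u, v):
  E = r_u · r_u = 9*v^2 + 1,
  F = r_u · r_v = 9*u*v,
  G = r_v · r_v = 9*u^2 + 1.
Evaluating at (u, v) = (-1/2, 4): E = 145, F = -18, G = 13/4.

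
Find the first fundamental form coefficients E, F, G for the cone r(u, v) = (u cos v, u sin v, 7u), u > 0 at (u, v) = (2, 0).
E = 50;  F = 0;  G = 4

Partials: r_u = (cos(v), sin(v), 7), r_v = (-u*sin(v), u*cos(v), 0). As functions of (u, v):
  E = r_u · r_u = 50,
  F = r_u · r_v = 0,
  G = r_v · r_v = u^2.
Evaluating at (u, v) = (2, 0): E = 50, F = 0, G = 4.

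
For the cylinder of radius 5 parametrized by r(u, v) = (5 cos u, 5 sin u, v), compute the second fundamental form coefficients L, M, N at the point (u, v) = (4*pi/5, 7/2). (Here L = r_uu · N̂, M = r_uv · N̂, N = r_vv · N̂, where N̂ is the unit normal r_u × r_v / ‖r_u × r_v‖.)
L = -5;  M = 0;  N = 0

Compute the unit normal N̂(u, v) = (cos(u), sin(u), 0), and the second partials r_uu, r_uv, r_vv. Take dot products:
  L(u, v) = r_uu · N̂ = -5,
  M(u, v) = r_uv · N̂ = 0,
  N(u, v) = r_vv · N̂ = 0.
Evaluating at (u, v) = (4*pi/5, 7/2):
  L = -5, M = 0, N = 0.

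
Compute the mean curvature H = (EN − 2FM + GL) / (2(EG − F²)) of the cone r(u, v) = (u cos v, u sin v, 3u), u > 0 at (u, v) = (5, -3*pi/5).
H = 3*sqrt(10)/100

With E = 10, F = 0, G = u^2, L = 0, M = 0, N = 3*sqrt(10)*u^2/(10*Abs(u)), assemble
  H = (EN − 2FM + GL) / (2(EG − F²)) = 3*sqrt(10)/(20*Abs(u)).
At (u, v) = (5, -3*pi/5): H = 3*sqrt(10)/100.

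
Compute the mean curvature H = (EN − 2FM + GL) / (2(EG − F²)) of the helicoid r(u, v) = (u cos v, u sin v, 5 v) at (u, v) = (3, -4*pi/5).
H = 0

With E = 1, F = 0, G = u^2 + 25, L = 0, M = -5/sqrt(u^2 + 25), N = 0, assemble
  H = (EN − 2FM + GL) / (2(EG − F²)) = 0.
At (u, v) = (3, -4*pi/5): H = 0.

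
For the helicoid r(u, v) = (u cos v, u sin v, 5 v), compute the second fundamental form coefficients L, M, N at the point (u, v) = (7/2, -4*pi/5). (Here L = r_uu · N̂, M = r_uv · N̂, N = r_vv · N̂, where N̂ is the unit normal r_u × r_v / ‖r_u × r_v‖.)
L = 0;  M = -10*sqrt(149)/149;  N = 0

Compute the unit normal N̂(u, v) = (5*sin(v)/sqrt(u^2 + 25), -5*cos(v)/sqrt(u^2 + 25), u/sqrt(u^2 + 25)), and the second partials r_uu, r_uv, r_vv. Take dot products:
  L(u, v) = r_uu · N̂ = 0,
  M(u, v) = r_uv · N̂ = -5/sqrt(u^2 + 25),
  N(u, v) = r_vv · N̂ = 0.
Evaluating at (u, v) = (7/2, -4*pi/5):
  L = 0, M = -10*sqrt(149)/149, N = 0.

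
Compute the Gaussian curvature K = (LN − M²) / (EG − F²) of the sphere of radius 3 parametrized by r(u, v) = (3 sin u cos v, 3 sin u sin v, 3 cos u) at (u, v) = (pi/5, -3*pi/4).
K = 1/9

Coefficients of the first fundamental form: E = 9, F = 0, G = 9*sin(u)^2.
Coefficients of the second fundamental form: L = -3*sin(u)/Abs(sin(u)), M = 0, N = -3*sin(u)^3/Abs(sin(u)).
Assemble K = (LN − M²)/(EG − F²) = 1/9. At (u, v) = (pi/5, -3*pi/4): K = 1/9.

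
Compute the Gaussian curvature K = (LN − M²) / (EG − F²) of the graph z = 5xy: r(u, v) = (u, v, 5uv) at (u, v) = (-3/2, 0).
K = -400/52441

Coefficients of the first fundamental form: E = 25*v^2 + 1, F = 25*u*v, G = 25*u^2 + 1.
Coefficients of the second fundamental form: L = 0, M = 5/sqrt(25*u^2 + 25*v^2 + 1), N = 0.
Assemble K = (LN − M²)/(EG − F²) = -25/(625*u^4 + 1250*u^2*v^2 + 50*u^2 + 625*v^4 + 50*v^2 + 1). At (u, v) = (-3/2, 0): K = -400/52441.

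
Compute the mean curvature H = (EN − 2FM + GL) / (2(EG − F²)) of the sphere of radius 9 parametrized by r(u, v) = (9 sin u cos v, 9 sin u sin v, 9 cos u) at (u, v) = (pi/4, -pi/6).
H = -1/9

With E = 81, F = 0, G = 81*sin(u)^2, L = -9*sin(u)/Abs(sin(u)), M = 0, N = -9*sin(u)^3/Abs(sin(u)), assemble
  H = (EN − 2FM + GL) / (2(EG − F²)) = -sin(u)/(9*Abs(sin(u))).
At (u, v) = (pi/4, -pi/6): H = -1/9.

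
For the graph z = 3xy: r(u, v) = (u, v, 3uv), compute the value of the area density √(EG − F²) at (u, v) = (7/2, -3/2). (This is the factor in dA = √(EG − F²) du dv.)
√(EG − F²)|_{(7/2, -3/2)} = sqrt(526)/2

E = 9*v^2 + 1, F = 9*u*v, G = 9*u^2 + 1, so EG − F² = 9*u^2 + 9*v^2 + 1. Taking the positive square root: √(EG − F²) = sqrt(9*u^2 + 9*v^2 + 1). At (u, v) = (7/2, -3/2): sqrt(526)/2.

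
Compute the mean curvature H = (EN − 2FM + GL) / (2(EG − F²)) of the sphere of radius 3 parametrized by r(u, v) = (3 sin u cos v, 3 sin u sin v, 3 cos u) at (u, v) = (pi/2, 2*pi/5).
H = -1/3

With E = 9, F = 0, G = 9*sin(u)^2, L = -3*sin(u)/Abs(sin(u)), M = 0, N = -3*sin(u)^3/Abs(sin(u)), assemble
  H = (EN − 2FM + GL) / (2(EG − F²)) = -sin(u)/(3*Abs(sin(u))).
At (u, v) = (pi/2, 2*pi/5): H = -1/3.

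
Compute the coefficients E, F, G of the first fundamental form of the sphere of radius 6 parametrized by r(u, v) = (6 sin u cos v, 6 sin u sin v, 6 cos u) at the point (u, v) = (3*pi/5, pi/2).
E = 36;  F = 0;  G = 9*sqrt(5)/2 + 45/2

Partials: r_u = (6*cos(u)*cos(v), 6*sin(v)*cos(u), -6*sin(u)), r_v = (-6*sin(u)*sin(v), 6*sin(u)*cos(v), 0). As functions of (u, v):
  E = r_u · r_u = 36,
  F = r_u · r_v = 0,
  G = r_v · r_v = 36*sin(u)^2.
Evaluating at (u, v) = (3*pi/5, pi/2): E = 36, F = 0, G = 9*sqrt(5)/2 + 45/2.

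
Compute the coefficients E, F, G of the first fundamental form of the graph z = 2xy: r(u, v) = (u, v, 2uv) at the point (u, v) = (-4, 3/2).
E = 10;  F = -24;  G = 65

Partials: r_u = (1, 0, 2*v), r_v = (0, 1, 2*u). As functions of (u, v):
  E = r_u · r_u = 4*v^2 + 1,
  F = r_u · r_v = 4*u*v,
  G = r_v · r_v = 4*u^2 + 1.
Evaluating at (u, v) = (-4, 3/2): E = 10, F = -24, G = 65.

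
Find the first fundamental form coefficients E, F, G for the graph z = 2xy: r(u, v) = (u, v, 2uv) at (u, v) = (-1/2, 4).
E = 65;  F = -8;  G = 2

Partials: r_u = (1, 0, 2*v), r_v = (0, 1, 2*u). As functions of (u, v):
  E = r_u · r_u = 4*v^2 + 1,
  F = r_u · r_v = 4*u*v,
  G = r_v · r_v = 4*u^2 + 1.
Evaluating at (u, v) = (-1/2, 4): E = 65, F = -8, G = 2.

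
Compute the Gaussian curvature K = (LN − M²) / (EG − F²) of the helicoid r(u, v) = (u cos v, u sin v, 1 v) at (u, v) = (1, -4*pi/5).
K = -1/4

Coefficients of the first fundamental form: E = 1, F = 0, G = u^2 + 1.
Coefficients of the second fundamental form: L = 0, M = -1/sqrt(u^2 + 1), N = 0.
Assemble K = (LN − M²)/(EG − F²) = -1/(u^2 + 1)^2. At (u, v) = (1, -4*pi/5): K = -1/4.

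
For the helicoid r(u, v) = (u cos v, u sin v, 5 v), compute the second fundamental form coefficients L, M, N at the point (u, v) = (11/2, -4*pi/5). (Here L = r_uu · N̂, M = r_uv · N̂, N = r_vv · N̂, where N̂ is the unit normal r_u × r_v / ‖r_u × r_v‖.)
L = 0;  M = -10*sqrt(221)/221;  N = 0

Compute the unit normal N̂(u, v) = (5*sin(v)/sqrt(u^2 + 25), -5*cos(v)/sqrt(u^2 + 25), u/sqrt(u^2 + 25)), and the second partials r_uu, r_uv, r_vv. Take dot products:
  L(u, v) = r_uu · N̂ = 0,
  M(u, v) = r_uv · N̂ = -5/sqrt(u^2 + 25),
  N(u, v) = r_vv · N̂ = 0.
Evaluating at (u, v) = (11/2, -4*pi/5):
  L = 0, M = -10*sqrt(221)/221, N = 0.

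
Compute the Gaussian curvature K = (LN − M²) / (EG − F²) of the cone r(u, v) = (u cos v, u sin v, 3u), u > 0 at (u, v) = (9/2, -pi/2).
K = 0

Coefficients of the first fundamental form: E = 10, F = 0, G = u^2.
Coefficients of the second fundamental form: L = 0, M = 0, N = 3*sqrt(10)*u^2/(10*Abs(u)).
Assemble K = (LN − M²)/(EG − F²) = 0. At (u, v) = (9/2, -pi/2): K = 0.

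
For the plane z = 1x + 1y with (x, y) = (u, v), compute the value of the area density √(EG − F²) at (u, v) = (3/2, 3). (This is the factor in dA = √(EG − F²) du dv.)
√(EG − F²)|_{(3/2, 3)} = sqrt(3)

E = 2, F = 1, G = 2, so EG − F² = 3. Taking the positive square root: √(EG − F²) = sqrt(3). At (u, v) = (3/2, 3): sqrt(3).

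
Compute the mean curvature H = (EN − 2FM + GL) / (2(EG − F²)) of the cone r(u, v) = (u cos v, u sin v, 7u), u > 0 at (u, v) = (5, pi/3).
H = 7*sqrt(2)/100

With E = 50, F = 0, G = u^2, L = 0, M = 0, N = 7*sqrt(2)*u^2/(10*Abs(u)), assemble
  H = (EN − 2FM + GL) / (2(EG − F²)) = 7*sqrt(2)/(20*Abs(u)).
At (u, v) = (5, pi/3): H = 7*sqrt(2)/100.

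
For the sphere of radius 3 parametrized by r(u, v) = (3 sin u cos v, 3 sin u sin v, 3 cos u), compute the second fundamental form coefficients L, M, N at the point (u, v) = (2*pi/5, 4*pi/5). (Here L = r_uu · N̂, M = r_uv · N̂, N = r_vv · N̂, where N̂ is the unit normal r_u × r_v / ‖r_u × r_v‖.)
L = -3;  M = 0;  N = -15/8 - 3*sqrt(5)/8

Compute the unit normal N̂(u, v) = (sin(u)^2*cos(v)/Abs(sin(u)), sin(u)^2*sin(v)/Abs(sin(u)), sin(2*u)/(2*Abs(sin(u)))), and the second partials r_uu, r_uv, r_vv. Take dot products:
  L(u, v) = r_uu · N̂ = -3*sin(u)/Abs(sin(u)),
  M(u, v) = r_uv · N̂ = 0,
  N(u, v) = r_vv · N̂ = -3*sin(u)^3/Abs(sin(u)).
Evaluating at (u, v) = (2*pi/5, 4*pi/5):
  L = -3, M = 0, N = -15/8 - 3*sqrt(5)/8.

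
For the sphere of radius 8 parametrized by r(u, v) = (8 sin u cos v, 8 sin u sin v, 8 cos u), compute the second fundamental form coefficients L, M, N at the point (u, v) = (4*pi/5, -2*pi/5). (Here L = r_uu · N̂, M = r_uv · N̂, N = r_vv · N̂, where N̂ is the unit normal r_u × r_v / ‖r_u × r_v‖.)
L = -8;  M = 0;  N = -5 + sqrt(5)

Compute the unit normal N̂(u, v) = (sin(u)^2*cos(v)/Abs(sin(u)), sin(u)^2*sin(v)/Abs(sin(u)), sin(2*u)/(2*Abs(sin(u)))), and the second partials r_uu, r_uv, r_vv. Take dot products:
  L(u, v) = r_uu · N̂ = -8*sin(u)/Abs(sin(u)),
  M(u, v) = r_uv · N̂ = 0,
  N(u, v) = r_vv · N̂ = -8*sin(u)^3/Abs(sin(u)).
Evaluating at (u, v) = (4*pi/5, -2*pi/5):
  L = -8, M = 0, N = -5 + sqrt(5).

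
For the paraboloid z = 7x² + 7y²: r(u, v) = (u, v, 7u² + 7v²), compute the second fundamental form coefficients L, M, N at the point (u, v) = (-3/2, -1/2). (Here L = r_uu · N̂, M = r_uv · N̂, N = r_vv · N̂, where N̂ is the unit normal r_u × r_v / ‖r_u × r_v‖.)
L = 14*sqrt(491)/491;  M = 0;  N = 14*sqrt(491)/491

Compute the unit normal N̂(u, v) = (-14*u/sqrt(196*u^2 + 196*v^2 + 1), -14*v/sqrt(196*u^2 + 196*v^2 + 1), 1/sqrt(196*u^2 + 196*v^2 + 1)), and the second partials r_uu, r_uv, r_vv. Take dot products:
  L(u, v) = r_uu · N̂ = 14/sqrt(196*u^2 + 196*v^2 + 1),
  M(u, v) = r_uv · N̂ = 0,
  N(u, v) = r_vv · N̂ = 14/sqrt(196*u^2 + 196*v^2 + 1).
Evaluating at (u, v) = (-3/2, -1/2):
  L = 14*sqrt(491)/491, M = 0, N = 14*sqrt(491)/491.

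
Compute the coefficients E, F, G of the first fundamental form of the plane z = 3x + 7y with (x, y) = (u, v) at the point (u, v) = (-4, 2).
E = 10;  F = 21;  G = 50

Partials: r_u = (1, 0, 3), r_v = (0, 1, 7). As functions of (u, v):
  E = r_u · r_u = 10,
  F = r_u · r_v = 21,
  G = r_v · r_v = 50.
Evaluating at (u, v) = (-4, 2): E = 10, F = 21, G = 50.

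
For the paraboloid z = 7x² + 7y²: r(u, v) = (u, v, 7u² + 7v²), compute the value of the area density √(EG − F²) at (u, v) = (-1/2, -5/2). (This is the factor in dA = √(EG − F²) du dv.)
√(EG − F²)|_{(-1/2, -5/2)} = 5*sqrt(51)

E = 196*u^2 + 1, F = 196*u*v, G = 196*v^2 + 1, so EG − F² = 196*u^2 + 196*v^2 + 1. Taking the positive square root: √(EG − F²) = sqrt(196*u^2 + 196*v^2 + 1). At (u, v) = (-1/2, -5/2): 5*sqrt(51).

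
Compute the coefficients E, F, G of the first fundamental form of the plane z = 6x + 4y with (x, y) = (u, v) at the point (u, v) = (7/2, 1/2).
E = 37;  F = 24;  G = 17

Partials: r_u = (1, 0, 6), r_v = (0, 1, 4). As functions of (u, v):
  E = r_u · r_u = 37,
  F = r_u · r_v = 24,
  G = r_v · r_v = 17.
Evaluating at (u, v) = (7/2, 1/2): E = 37, F = 24, G = 17.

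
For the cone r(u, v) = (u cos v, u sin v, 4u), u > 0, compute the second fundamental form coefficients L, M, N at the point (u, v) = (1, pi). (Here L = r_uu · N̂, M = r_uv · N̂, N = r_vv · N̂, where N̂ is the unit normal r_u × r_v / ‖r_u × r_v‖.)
L = 0;  M = 0;  N = 4*sqrt(17)/17

Compute the unit normal N̂(u, v) = (-4*sqrt(17)*u*cos(v)/(17*Abs(u)), -4*sqrt(17)*u*sin(v)/(17*Abs(u)), sqrt(17)*u/(17*Abs(u))), and the second partials r_uu, r_uv, r_vv. Take dot products:
  L(u, v) = r_uu · N̂ = 0,
  M(u, v) = r_uv · N̂ = 0,
  N(u, v) = r_vv · N̂ = 4*sqrt(17)*u^2/(17*Abs(u)).
Evaluating at (u, v) = (1, pi):
  L = 0, M = 0, N = 4*sqrt(17)/17.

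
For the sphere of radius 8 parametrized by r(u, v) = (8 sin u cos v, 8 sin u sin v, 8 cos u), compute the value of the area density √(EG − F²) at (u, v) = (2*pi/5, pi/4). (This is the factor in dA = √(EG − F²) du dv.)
√(EG − F²)|_{(2*pi/5, pi/4)} = 16*sqrt(2*sqrt(5) + 10)

E = 64, F = 0, G = 64*sin(u)^2, so EG − F² = 4096*sin(u)^2. Taking the positive square root: √(EG − F²) = 64*Abs(sin(u)). At (u, v) = (2*pi/5, pi/4): 16*sqrt(2*sqrt(5) + 10).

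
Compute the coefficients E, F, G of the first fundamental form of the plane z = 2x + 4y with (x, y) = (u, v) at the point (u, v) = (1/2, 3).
E = 5;  F = 8;  G = 17

Partials: r_u = (1, 0, 2), r_v = (0, 1, 4). As functions of (u, v):
  E = r_u · r_u = 5,
  F = r_u · r_v = 8,
  G = r_v · r_v = 17.
Evaluating at (u, v) = (1/2, 3): E = 5, F = 8, G = 17.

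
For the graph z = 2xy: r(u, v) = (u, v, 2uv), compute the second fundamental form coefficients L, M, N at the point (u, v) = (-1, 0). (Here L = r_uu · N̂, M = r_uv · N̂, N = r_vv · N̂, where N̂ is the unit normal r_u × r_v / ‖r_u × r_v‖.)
L = 0;  M = 2*sqrt(5)/5;  N = 0

Compute the unit normal N̂(u, v) = (-2*v/sqrt(4*u^2 + 4*v^2 + 1), -2*u/sqrt(4*u^2 + 4*v^2 + 1), 1/sqrt(4*u^2 + 4*v^2 + 1)), and the second partials r_uu, r_uv, r_vv. Take dot products:
  L(u, v) = r_uu · N̂ = 0,
  M(u, v) = r_uv · N̂ = 2/sqrt(4*u^2 + 4*v^2 + 1),
  N(u, v) = r_vv · N̂ = 0.
Evaluating at (u, v) = (-1, 0):
  L = 0, M = 2*sqrt(5)/5, N = 0.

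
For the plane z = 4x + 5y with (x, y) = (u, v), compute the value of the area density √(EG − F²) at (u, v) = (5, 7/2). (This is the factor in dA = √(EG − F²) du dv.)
√(EG − F²)|_{(5, 7/2)} = sqrt(42)

E = 17, F = 20, G = 26, so EG − F² = 42. Taking the positive square root: √(EG − F²) = sqrt(42). At (u, v) = (5, 7/2): sqrt(42).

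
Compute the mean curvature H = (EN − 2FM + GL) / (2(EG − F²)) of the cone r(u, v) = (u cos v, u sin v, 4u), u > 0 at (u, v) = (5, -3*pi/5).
H = 2*sqrt(17)/85

With E = 17, F = 0, G = u^2, L = 0, M = 0, N = 4*sqrt(17)*u^2/(17*Abs(u)), assemble
  H = (EN − 2FM + GL) / (2(EG − F²)) = 2*sqrt(17)/(17*Abs(u)).
At (u, v) = (5, -3*pi/5): H = 2*sqrt(17)/85.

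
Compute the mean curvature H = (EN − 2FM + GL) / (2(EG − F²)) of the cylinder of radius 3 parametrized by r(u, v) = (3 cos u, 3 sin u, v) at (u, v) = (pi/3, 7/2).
H = -1/6

With E = 9, F = 0, G = 1, L = -3, M = 0, N = 0, assemble
  H = (EN − 2FM + GL) / (2(EG − F²)) = -1/6.
At (u, v) = (pi/3, 7/2): H = -1/6.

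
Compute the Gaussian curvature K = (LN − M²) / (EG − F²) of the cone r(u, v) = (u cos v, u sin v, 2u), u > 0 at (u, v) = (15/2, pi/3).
K = 0

Coefficients of the first fundamental form: E = 5, F = 0, G = u^2.
Coefficients of the second fundamental form: L = 0, M = 0, N = 2*sqrt(5)*u^2/(5*Abs(u)).
Assemble K = (LN − M²)/(EG − F²) = 0. At (u, v) = (15/2, pi/3): K = 0.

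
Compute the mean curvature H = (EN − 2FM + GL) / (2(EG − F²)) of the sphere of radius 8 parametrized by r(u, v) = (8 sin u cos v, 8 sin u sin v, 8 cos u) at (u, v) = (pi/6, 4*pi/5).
H = -1/8

With E = 64, F = 0, G = 64*sin(u)^2, L = -8*sin(u)/Abs(sin(u)), M = 0, N = -8*sin(u)^3/Abs(sin(u)), assemble
  H = (EN − 2FM + GL) / (2(EG − F²)) = -sin(u)/(8*Abs(sin(u))).
At (u, v) = (pi/6, 4*pi/5): H = -1/8.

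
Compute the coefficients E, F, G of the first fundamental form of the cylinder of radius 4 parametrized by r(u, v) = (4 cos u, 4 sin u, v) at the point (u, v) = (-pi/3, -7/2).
E = 16;  F = 0;  G = 1

Partials: r_u = (-4*sin(u), 4*cos(u), 0), r_v = (0, 0, 1). As functions of (u, v):
  E = r_u · r_u = 16,
  F = r_u · r_v = 0,
  G = r_v · r_v = 1.
Evaluating at (u, v) = (-pi/3, -7/2): E = 16, F = 0, G = 1.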